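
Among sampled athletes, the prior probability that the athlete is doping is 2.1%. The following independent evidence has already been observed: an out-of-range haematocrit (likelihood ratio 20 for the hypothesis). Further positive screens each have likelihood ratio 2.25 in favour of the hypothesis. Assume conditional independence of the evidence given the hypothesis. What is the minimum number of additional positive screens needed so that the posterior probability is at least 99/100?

7

Prior odds = 0.021/0.979 = 21/979.
Bayes factor of the evidence already in hand = 20.
Odds after that evidence = (21/979) × 20 = 420/979.
Target odds = 0.99/0.01 = 99.
Need 2.25ⁿ ≥ 99 ÷ (420/979) = 32307/140.
2.25⁶ = 531441/4096 falls short of 32307/140 but 2.25⁷ = 4782969/16384 reaches it, so n = 7.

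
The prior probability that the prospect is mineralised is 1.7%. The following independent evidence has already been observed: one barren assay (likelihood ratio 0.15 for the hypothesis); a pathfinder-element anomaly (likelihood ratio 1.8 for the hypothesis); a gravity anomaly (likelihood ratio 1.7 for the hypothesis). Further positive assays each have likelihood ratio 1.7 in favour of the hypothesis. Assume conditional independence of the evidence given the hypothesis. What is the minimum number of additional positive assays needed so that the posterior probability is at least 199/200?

20

Prior odds = 0.017/0.983 = 17/983.
Combined Bayes factor of the evidence already in hand = 0.15 × 1.8 × 1.7 = 0.459.
Odds after that evidence = (17/983) × 0.459 = 7803/983000.
Target odds = 0.995/0.005 = 199.
Need 1.7ⁿ ≥ 199 ÷ (7803/983000) = 195617000/7803.
1.7¹⁹ ≈23907.2 falls short of 195617000/7803 but 1.7²⁰ ≈40642.3 reaches it, so n = 20.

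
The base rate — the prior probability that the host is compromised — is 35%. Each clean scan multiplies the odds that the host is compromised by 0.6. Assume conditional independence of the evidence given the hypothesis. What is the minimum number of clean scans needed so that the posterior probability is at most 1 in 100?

8

Prior odds = 0.35/0.65 = 7/13.
Likelihood ratio per clean scan = 0.6.
Target odds: 0.01 ÷ 0.99 = 1/99.
Require 0.6ⁿ ≤ 1/99 ÷ (7/13) = 13/693.
0.6⁷ = 2187/78125 is still above 13/693 but 0.6⁸ = 6561/390625 is at or below it, so n = 8.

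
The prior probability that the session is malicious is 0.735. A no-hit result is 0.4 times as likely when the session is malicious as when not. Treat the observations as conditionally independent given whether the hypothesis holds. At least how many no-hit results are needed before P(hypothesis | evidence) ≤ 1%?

Prior odds = 0.735/0.265 = 147/53.
Likelihood ratio per no-hit result = 0.4.
Target odds: 0.01 ÷ 0.99 = 1/99.
Require 0.4ⁿ ≤ 1/99 ÷ (147/53) = 53/14553.
0.4⁶ = 64/15625 is still above 53/14553 but 0.4⁷ = 128/78125 is at or below it, so n = 7.

7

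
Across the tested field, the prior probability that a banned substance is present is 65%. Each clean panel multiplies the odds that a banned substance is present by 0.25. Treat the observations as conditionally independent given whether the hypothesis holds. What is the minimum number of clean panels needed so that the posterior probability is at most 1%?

Prior odds: 0.65 ÷ 0.35 = 13/7.
Likelihood ratio per clean panel = 0.25.
Target odds: 0.01 ÷ 0.99 = 1/99.
Need (13/7) × 0.25ⁿ ≤ 1/99, i.e. 0.25ⁿ ≤ 7/1287.
0.25³ = 0.015625 is still above 7/1287 but 0.25⁴ = 0.00390625 is at or below it, so n = 4.

4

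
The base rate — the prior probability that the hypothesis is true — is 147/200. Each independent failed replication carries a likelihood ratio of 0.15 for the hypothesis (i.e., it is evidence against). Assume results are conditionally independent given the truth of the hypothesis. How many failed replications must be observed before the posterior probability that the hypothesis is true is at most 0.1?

2

Prior odds: 0.735 ÷ 0.265 = 147/53.
Likelihood ratio per failed replication = 0.15.
Target posterior odds = 0.1/0.9 = 1/9.
Need (147/53) × 0.15ⁿ ≤ 1/9, i.e. 0.15ⁿ ≤ 53/1323.
0.15¹ = 0.15 is still above 53/1323 but 0.15² = 0.0225 is at or below it, so n = 2.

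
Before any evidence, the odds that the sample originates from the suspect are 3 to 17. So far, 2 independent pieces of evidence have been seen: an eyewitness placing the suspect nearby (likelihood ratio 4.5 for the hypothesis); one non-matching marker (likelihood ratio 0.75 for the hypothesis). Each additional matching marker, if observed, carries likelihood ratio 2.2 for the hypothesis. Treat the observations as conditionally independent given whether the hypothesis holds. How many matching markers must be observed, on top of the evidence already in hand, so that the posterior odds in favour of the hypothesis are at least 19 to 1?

Prior odds = 3/17.
Combined Bayes factor of the evidence already in hand = 4.5 × 0.75 = 3.375.
Odds after that evidence = (3/17) × 3.375 = 81/136.
Target odds = 19.
Need 2.2ⁿ ≥ 19 ÷ (81/136) = 2584/81.
2.2⁴ = 23.4256 falls short of 2584/81 but 2.2⁵ = 51.53632 reaches it, so n = 5.

5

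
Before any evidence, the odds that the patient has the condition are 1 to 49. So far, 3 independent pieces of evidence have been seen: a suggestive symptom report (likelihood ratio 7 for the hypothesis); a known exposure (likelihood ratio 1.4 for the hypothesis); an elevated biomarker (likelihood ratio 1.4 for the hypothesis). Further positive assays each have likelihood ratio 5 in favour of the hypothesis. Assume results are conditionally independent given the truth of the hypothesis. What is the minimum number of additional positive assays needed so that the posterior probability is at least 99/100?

4

Prior odds = 1/49.
Combined Bayes factor of the evidence already in hand = 7 × 1.4 × 1.4 = 13.72.
Odds after that evidence = (1/49) × 13.72 = 0.28.
Target odds = 0.99/0.01 = 99.
Need 5ⁿ ≥ 99 ÷ 0.28 = 2475/7.
5³ = 125 falls short of 2475/7 but 5⁴ = 625 reaches it, so n = 4.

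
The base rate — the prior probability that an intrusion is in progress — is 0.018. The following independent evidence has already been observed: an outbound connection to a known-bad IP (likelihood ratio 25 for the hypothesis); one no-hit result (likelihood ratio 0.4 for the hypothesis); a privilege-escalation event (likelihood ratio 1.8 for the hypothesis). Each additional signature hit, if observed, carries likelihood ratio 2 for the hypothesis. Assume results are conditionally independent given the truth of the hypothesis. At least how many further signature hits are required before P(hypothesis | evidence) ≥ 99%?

Prior odds = 0.018/0.982 = 9/491.
Combined Bayes factor of the evidence already in hand = 25 × 0.4 × 1.8 = 18.
Odds after that evidence = (9/491) × 18 = 162/491.
Target odds = 0.99/0.01 = 99.
Need 2ⁿ ≥ 99 ÷ (162/491) = 5401/18.
2⁸ = 256 falls short of 5401/18 but 2⁹ = 512 reaches it, so n = 9.

9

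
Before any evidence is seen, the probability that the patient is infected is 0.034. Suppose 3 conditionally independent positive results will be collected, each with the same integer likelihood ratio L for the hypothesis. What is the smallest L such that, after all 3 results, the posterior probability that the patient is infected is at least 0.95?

Prior odds = 0.034/0.966 = 17/483.
Target odds = 0.95/0.05 = 19.
Need L³ ≥ 19 ÷ (17/483) = 9177/17.
8³ = 512 < 9177/17 ≤ 729 = 9³, so L = 9.

9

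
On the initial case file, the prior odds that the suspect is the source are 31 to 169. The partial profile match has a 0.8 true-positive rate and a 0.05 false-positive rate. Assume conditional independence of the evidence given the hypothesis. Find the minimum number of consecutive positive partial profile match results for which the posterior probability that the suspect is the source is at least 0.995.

Prior odds = 31/169.
Likelihood ratio of a positive result = 0.8/0.05 = 16.
Target posterior odds = 0.995/0.005 = 199.
Need (31/169) × 16ⁿ ≥ 199, i.e. 16ⁿ ≥ 33631/31.
16² = 256 falls short of 33631/31 but 16³ = 4096 reaches it, so n = 3.

3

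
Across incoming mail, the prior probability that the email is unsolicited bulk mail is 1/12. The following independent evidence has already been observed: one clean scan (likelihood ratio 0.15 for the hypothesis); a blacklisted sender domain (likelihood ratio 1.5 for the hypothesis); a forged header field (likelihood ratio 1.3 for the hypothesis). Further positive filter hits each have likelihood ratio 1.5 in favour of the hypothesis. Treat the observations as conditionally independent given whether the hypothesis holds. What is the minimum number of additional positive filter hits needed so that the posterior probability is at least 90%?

15

Prior odds = (1/12)/(11/12) = 1/11.
Combined Bayes factor of the evidence already in hand = 0.15 × 1.5 × 1.3 = 0.2925.
Odds after that evidence = (1/11) × 0.2925 = 117/4400.
Target odds = 0.9/0.1 = 9.
Need 1.5ⁿ ≥ 9 ÷ (117/4400) = 4400/13.
1.5¹⁴ = 4782969/16384 falls short of 4400/13 but 1.5¹⁵ = 14348907/32768 reaches it, so n = 15.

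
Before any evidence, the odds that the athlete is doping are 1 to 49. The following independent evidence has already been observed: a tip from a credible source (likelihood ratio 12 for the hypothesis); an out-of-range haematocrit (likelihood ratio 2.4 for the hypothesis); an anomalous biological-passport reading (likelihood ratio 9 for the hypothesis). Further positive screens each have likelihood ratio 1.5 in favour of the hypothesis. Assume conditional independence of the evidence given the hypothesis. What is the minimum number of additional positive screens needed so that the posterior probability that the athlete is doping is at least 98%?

Prior odds = 1/49.
Combined Bayes factor of the evidence already in hand = 12 × 2.4 × 9 = 259.2.
Odds after that evidence = (1/49) × 259.2 = 1296/245.
Target odds = 0.98/0.02 = 49.
Need 1.5ⁿ ≥ 49 ÷ (1296/245) = 12005/1296.
1.5⁵ = 7.59375 falls short of 12005/1296 but 1.5⁶ = 11.390625 reaches it, so n = 6.

6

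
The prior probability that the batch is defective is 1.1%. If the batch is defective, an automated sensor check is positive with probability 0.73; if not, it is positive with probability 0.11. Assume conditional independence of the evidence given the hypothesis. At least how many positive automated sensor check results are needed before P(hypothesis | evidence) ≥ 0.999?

7

Prior odds = 0.011/0.989 = 11/989.
Likelihood ratio of a positive = 0.73/0.11 = 73/11.
Target posterior odds = 0.999/0.001 = 999.
Require (73/11)ⁿ ≥ 999 ÷ (11/989) = 988011/11.
(73/11)⁶ ≈85424.2 falls short of 988011/11 but (73/11)⁷ ≈566906 reaches it, so n = 7.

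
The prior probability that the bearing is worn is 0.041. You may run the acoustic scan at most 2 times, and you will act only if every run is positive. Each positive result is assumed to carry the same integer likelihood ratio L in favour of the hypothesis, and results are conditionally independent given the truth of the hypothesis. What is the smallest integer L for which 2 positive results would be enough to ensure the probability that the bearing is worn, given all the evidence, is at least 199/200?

69

Prior odds = 0.041/0.959 = 41/959.
Target odds = 0.995/0.005 = 199.
Need L² ≥ 199 ÷ (41/959) = 190841/41.
68² = 4624 < 190841/41 ≤ 4761 = 69², so L = 69.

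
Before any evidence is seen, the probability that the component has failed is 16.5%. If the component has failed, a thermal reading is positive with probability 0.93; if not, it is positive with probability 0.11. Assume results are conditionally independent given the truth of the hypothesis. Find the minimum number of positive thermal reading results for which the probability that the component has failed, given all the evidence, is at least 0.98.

3

Prior odds: 0.165 ÷ 0.835 = 33/167.
Likelihood ratio of a positive = 0.93/0.11 = 93/11.
Target odds: 0.98 ÷ 0.02 = 49.
Need (33/167) × (93/11)ⁿ ≥ 49, i.e. (93/11)ⁿ ≥ 8183/33.
(93/11)² = 8649/121 falls short of 8183/33 but (93/11)³ = 804357/1331 reaches it, so n = 3.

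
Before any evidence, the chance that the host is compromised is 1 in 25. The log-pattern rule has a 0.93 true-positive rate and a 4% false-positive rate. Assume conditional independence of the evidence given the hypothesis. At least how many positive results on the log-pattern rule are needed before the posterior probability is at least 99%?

3

Prior odds = 0.04/0.96 = 1/24.
Likelihood ratio of a positive result = 0.93/0.04 = 23.25.
Target posterior odds = 0.99/0.01 = 99.
Require 23.25ⁿ ≥ 99 ÷ (1/24) = 2376.
23.25² = 540.5625 falls short of 2376 but 23.25³ = 804357/64 reaches it, so n = 3.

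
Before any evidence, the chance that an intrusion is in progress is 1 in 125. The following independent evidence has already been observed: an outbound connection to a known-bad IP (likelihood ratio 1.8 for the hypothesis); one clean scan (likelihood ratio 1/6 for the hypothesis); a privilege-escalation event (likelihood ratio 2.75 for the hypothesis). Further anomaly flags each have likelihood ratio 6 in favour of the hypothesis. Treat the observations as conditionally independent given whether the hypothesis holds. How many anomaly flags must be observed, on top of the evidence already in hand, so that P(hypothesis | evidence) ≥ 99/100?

Prior odds = 0.008/0.992 = 1/124.
Combined Bayes factor of the evidence already in hand = 1.8 × (1/6) × 2.75 = 0.825.
Odds after that evidence = (1/124) × 0.825 = 33/4960.
Target odds = 0.99/0.01 = 99.
Need 6ⁿ ≥ 99 ÷ (33/4960) = 14880.
6⁵ = 7776 falls short of 14880 but 6⁶ = 46656 reaches it, so n = 6.

6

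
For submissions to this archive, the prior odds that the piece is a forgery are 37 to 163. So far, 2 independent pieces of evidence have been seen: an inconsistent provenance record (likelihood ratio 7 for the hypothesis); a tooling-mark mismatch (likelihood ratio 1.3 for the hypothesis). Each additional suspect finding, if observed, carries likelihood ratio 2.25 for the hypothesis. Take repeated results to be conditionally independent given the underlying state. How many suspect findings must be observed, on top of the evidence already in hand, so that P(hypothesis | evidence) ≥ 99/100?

Prior odds = 37/163.
Combined Bayes factor of the evidence already in hand = 7 × 1.3 = 9.1.
Odds after that evidence = (37/163) × 9.1 = 3367/1630.
Target odds = 0.99/0.01 = 99.
Need 2.25ⁿ ≥ 99 ÷ (3367/1630) = 161370/3367.
2.25⁴ = 25.62890625 falls short of 161370/3367 but 2.25⁵ = 59049/1024 reaches it, so n = 5.

5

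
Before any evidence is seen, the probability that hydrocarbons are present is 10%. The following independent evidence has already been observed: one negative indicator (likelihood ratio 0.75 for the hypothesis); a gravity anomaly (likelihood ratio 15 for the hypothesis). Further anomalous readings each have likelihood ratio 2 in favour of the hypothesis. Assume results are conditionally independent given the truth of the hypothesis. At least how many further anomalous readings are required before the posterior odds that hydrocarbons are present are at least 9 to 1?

3

Prior odds = 0.1/0.9 = 1/9.
Combined Bayes factor of the evidence already in hand = 0.75 × 15 = 11.25.
Odds after that evidence = (1/9) × 11.25 = 1.25.
Target odds = 9.
Need 2ⁿ ≥ 9 ÷ 1.25 = 7.2.
2² = 4 falls short of 7.2 but 2³ = 8 reaches it, so n = 3.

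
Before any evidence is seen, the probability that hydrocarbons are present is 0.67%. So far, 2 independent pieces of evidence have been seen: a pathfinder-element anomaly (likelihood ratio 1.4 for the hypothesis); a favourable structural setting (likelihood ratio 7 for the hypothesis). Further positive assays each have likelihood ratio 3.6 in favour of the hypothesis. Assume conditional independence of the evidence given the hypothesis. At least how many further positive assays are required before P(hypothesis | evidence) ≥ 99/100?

6

Prior odds = 0.0067/0.9933 = 67/9933.
Combined Bayes factor of the evidence already in hand = 1.4 × 7 = 9.8.
Odds after that evidence = (67/9933) × 9.8 = 469/7095.
Target odds = 0.99/0.01 = 99.
Need 3.6ⁿ ≥ 99 ÷ (469/7095) = 702405/469.
3.6⁵ = 604.66176 falls short of 702405/469 but 3.6⁶ = 34012224/15625 reaches it, so n = 6.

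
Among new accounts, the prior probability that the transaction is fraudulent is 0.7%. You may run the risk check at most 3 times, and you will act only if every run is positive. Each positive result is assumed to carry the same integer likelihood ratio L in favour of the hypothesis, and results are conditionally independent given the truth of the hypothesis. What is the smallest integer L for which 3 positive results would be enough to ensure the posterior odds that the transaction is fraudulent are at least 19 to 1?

14

Prior odds = 0.007/0.993 = 7/993.
Target odds = 19.
Need L³ ≥ 19 ÷ (7/993) = 18867/7.
13³ = 2197 < 18867/7 ≤ 2744 = 14³, so L = 14.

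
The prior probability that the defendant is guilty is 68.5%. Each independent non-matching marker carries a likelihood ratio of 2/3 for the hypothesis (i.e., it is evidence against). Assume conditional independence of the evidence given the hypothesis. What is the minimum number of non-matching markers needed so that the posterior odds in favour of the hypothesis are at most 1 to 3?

5

Prior odds = 0.685/0.315 = 137/63.
Likelihood ratio per non-matching marker = 2/3.
Target odds = 1/3.
Need (137/63) × (2/3)ⁿ ≤ 1/3, i.e. (2/3)ⁿ ≤ 21/137.
(2/3)⁴ = 16/81 is still above 21/137 but (2/3)⁵ = 32/243 is at or below it, so n = 5.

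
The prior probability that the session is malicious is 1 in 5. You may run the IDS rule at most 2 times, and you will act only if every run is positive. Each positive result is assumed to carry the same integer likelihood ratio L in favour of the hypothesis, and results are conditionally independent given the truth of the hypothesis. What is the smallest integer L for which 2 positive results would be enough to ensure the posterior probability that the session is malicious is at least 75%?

4

Prior odds = 0.2/0.8 = 0.25.
Target odds = 0.75/0.25 = 3.
Need L² ≥ 3 ÷ 0.25 = 12.
3² = 9 < 12 ≤ 16 = 4², so L = 4.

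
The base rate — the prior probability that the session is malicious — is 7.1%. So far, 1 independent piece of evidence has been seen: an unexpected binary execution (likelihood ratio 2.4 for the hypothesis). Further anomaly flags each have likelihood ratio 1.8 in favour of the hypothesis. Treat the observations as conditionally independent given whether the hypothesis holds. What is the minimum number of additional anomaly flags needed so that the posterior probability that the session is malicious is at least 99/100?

11

Prior odds = 0.071/0.929 = 71/929.
Bayes factor of the evidence already in hand = 2.4.
Odds after that evidence = (71/929) × 2.4 = 852/4645.
Target odds = 0.99/0.01 = 99.
Need 1.8ⁿ ≥ 99 ÷ (852/4645) = 153285/284.
1.8¹⁰ ≈357.047 falls short of 153285/284 but 1.8¹¹ ≈642.684 reaches it, so n = 11.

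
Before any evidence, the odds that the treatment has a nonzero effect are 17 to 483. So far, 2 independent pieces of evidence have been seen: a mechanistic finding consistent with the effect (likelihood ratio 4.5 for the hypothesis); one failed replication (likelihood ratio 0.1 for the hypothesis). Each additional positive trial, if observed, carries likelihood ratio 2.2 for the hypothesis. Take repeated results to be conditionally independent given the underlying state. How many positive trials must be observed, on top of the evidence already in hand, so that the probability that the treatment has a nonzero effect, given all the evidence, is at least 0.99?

12

Prior odds = 17/483.
Combined Bayes factor of the evidence already in hand = 4.5 × 0.1 = 0.45.
Odds after that evidence = (17/483) × 0.45 = 51/3220.
Target odds = 0.99/0.01 = 99.
Need 2.2ⁿ ≥ 99 ÷ (51/3220) = 106260/17.
2.2¹¹ ≈5843.18 falls short of 106260/17 but 2.2¹² ≈12855 reaches it, so n = 12.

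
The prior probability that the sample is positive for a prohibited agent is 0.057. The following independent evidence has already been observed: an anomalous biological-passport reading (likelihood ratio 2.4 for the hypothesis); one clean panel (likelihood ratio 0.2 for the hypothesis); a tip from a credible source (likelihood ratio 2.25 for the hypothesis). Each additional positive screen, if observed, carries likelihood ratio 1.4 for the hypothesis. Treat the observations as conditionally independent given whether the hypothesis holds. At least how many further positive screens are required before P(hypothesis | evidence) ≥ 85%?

14

Prior odds = 0.057/0.943 = 57/943.
Combined Bayes factor of the evidence already in hand = 2.4 × 0.2 × 2.25 = 1.08.
Odds after that evidence = (57/943) × 1.08 = 1539/23575.
Target odds = 0.85/0.15 = 17/3.
Need 1.4ⁿ ≥ 17/3 ÷ (1539/23575) = 400775/4617.
1.4¹³ ≈79.3715 falls short of 400775/4617 but 1.4¹⁴ ≈111.12 reaches it, so n = 14.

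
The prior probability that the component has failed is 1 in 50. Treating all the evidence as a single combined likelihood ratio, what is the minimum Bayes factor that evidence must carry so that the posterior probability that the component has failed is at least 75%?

147

Prior odds = 0.02/0.98 = 1/49.
Target odds = 0.75/0.25 = 3.
Required Bayes factor = 3 ÷ (1/49) = 147.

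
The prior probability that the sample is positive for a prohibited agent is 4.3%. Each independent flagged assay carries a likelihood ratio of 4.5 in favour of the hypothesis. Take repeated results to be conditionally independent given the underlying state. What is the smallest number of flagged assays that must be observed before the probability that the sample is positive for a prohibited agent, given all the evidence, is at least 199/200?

Prior odds = 0.043/0.957 = 43/957.
Likelihood ratio per flagged assay = 4.5.
Target posterior odds = 0.995/0.005 = 199.
Require 4.5ⁿ ≥ 199 ÷ (43/957) = 190443/43.
4.5⁵ = 1845.28125 falls short of 190443/43 but 4.5⁶ = 8303.765625 reaches it, so n = 6.

6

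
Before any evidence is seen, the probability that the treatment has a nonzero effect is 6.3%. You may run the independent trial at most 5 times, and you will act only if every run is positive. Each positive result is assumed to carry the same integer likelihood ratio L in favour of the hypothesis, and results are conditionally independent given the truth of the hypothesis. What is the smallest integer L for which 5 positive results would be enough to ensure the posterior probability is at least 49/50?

Prior odds = 0.063/0.937 = 63/937.
Target odds = 0.98/0.02 = 49.
Need L⁵ ≥ 49 ÷ (63/937) = 6559/9.
3⁵ = 243 < 6559/9 ≤ 1024 = 4⁵, so L = 4.

4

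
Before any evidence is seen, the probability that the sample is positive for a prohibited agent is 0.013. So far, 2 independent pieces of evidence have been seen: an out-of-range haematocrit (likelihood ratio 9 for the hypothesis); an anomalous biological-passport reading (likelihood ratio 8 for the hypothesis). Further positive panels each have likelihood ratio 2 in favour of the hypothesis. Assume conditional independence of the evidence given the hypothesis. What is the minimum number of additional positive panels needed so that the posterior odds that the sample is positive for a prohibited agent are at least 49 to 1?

Prior odds = 0.013/0.987 = 13/987.
Combined Bayes factor of the evidence already in hand = 9 × 8 = 72.
Odds after that evidence = (13/987) × 72 = 312/329.
Target odds = 49.
Need 2ⁿ ≥ 49 ÷ (312/329) = 16121/312.
2⁵ = 32 falls short of 16121/312 but 2⁶ = 64 reaches it, so n = 6.

6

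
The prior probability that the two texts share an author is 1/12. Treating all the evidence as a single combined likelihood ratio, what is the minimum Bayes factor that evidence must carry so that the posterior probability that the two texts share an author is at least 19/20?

Prior odds = (1/12)/(11/12) = 1/11.
Target odds = 0.95/0.05 = 19.
Required Bayes factor = 19 ÷ (1/11) = 209.

209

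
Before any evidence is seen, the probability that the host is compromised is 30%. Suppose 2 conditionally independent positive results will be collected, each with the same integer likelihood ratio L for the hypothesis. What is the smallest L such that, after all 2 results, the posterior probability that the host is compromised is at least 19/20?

7

Prior odds = 0.3/0.7 = 3/7.
Target odds = 0.95/0.05 = 19.
Need L² ≥ 19 ÷ (3/7) = 133/3.
6² = 36 < 133/3 ≤ 49 = 7², so L = 7.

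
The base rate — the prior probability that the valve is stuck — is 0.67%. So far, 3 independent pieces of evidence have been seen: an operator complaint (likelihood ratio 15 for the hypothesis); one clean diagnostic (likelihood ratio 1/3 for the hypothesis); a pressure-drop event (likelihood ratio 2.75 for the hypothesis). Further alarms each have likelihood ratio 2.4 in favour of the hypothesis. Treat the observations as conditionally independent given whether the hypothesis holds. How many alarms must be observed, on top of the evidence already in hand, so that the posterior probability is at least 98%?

Prior odds = 0.0067/0.9933 = 67/9933.
Combined Bayes factor of the evidence already in hand = 15 × (1/3) × 2.75 = 13.75.
Odds after that evidence = (67/9933) × 13.75 = 335/3612.
Target odds = 0.98/0.02 = 49.
Need 2.4ⁿ ≥ 49 ÷ (335/3612) = 176988/335.
2.4⁷ = 35831808/78125 falls short of 176988/335 but 2.4⁸ = 429981696/390625 reaches it, so n = 8.

8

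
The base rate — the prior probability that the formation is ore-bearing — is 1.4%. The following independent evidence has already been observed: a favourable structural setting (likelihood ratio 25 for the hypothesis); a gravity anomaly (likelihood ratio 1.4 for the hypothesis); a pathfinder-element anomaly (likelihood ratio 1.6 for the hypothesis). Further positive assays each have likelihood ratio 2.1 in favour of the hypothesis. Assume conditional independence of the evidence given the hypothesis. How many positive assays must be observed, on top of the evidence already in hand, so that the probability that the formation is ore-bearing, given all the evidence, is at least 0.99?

Prior odds = 0.014/0.986 = 7/493.
Combined Bayes factor of the evidence already in hand = 25 × 1.4 × 1.6 = 56.
Odds after that evidence = (7/493) × 56 = 392/493.
Target odds = 0.99/0.01 = 99.
Need 2.1ⁿ ≥ 99 ÷ (392/493) = 48807/392.
2.1⁶ = 85766121/1000000 falls short of 48807/392 but 2.1⁷ ≈180.109 reaches it, so n = 7.

7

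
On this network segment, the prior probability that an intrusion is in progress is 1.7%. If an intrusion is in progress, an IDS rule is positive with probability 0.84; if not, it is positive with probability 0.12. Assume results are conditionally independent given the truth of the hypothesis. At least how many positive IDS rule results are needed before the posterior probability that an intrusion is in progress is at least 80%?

Prior odds: 0.017 ÷ 0.983 = 17/983.
Likelihood ratio of a positive = 0.84/0.12 = 7.
Target posterior odds = 0.8/0.2 = 4.
Require 7ⁿ ≥ 4 ÷ (17/983) = 3932/17.
7² = 49 falls short of 3932/17 but 7³ = 343 reaches it, so n = 3.

3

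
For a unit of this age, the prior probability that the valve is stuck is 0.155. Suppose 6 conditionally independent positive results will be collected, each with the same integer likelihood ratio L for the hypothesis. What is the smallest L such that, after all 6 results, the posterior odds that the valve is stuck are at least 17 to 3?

Prior odds = 0.155/0.845 = 31/169.
Target odds = 17/3.
Need L⁶ ≥ 17/3 ÷ (31/169) = 2873/93.
1⁶ = 1 < 2873/93 ≤ 64 = 2⁶, so L = 2.

2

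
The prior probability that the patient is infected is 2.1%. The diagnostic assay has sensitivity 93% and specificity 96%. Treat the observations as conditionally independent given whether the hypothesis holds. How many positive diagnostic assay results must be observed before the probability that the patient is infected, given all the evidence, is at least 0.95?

Prior odds: 0.021 ÷ 0.979 = 21/979.
False-positive rate = 1 − 0.96 = 0.04; likelihood ratio of a positive = 0.93/0.04 = 23.25.
Target posterior odds = 0.95/0.05 = 19.
Require 23.25ⁿ ≥ 19 ÷ (21/979) = 18601/21.
23.25² = 540.5625 falls short of 18601/21 but 23.25³ = 804357/64 reaches it, so n = 3.

3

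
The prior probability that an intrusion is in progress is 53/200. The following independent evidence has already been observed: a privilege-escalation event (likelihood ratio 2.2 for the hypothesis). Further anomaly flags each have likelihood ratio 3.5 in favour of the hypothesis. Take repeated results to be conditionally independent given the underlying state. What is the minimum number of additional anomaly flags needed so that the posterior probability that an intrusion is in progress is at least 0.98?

4

Prior odds = 0.265/0.735 = 53/147.
Bayes factor of the evidence already in hand = 2.2.
Odds after that evidence = (53/147) × 2.2 = 583/735.
Target odds = 0.98/0.02 = 49.
Need 3.5ⁿ ≥ 49 ÷ (583/735) = 36015/583.
3.5³ = 42.875 falls short of 36015/583 but 3.5⁴ = 150.0625 reaches it, so n = 4.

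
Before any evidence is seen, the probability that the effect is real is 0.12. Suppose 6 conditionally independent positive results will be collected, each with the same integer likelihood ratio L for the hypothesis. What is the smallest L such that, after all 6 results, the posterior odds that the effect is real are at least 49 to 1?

3

Prior odds = 0.12/0.88 = 3/22.
Target odds = 49.
Need L⁶ ≥ 49 ÷ (3/22) = 1078/3.
2⁶ = 64 < 1078/3 ≤ 729 = 3⁶, so L = 3.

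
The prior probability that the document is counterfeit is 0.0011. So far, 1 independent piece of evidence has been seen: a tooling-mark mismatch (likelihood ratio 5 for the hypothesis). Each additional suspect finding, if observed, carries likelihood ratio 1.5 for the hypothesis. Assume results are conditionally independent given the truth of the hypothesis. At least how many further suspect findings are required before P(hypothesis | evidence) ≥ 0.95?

Prior odds = 0.0011/0.9989 = 11/9989.
Bayes factor of the evidence already in hand = 5.
Odds after that evidence = (11/9989) × 5 = 55/9989.
Target odds = 0.95/0.05 = 19.
Need 1.5ⁿ ≥ 19 ÷ (55/9989) = 189791/55.
1.5²⁰ ≈3325.26 falls short of 189791/55 but 1.5²¹ ≈4987.89 reaches it, so n = 21.

21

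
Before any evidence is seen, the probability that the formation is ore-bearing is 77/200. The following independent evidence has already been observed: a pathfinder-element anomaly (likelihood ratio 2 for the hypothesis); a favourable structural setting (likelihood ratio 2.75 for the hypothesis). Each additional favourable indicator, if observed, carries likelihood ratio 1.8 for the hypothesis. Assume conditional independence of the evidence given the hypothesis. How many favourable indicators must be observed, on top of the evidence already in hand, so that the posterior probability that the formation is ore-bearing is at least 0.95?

3

Prior odds = 0.385/0.615 = 77/123.
Combined Bayes factor of the evidence already in hand = 2 × 2.75 = 5.5.
Odds after that evidence = (77/123) × 5.5 = 847/246.
Target odds = 0.95/0.05 = 19.
Need 1.8ⁿ ≥ 19 ÷ (847/246) = 4674/847.
1.8² = 3.24 falls short of 4674/847 but 1.8³ = 5.832 reaches it, so n = 3.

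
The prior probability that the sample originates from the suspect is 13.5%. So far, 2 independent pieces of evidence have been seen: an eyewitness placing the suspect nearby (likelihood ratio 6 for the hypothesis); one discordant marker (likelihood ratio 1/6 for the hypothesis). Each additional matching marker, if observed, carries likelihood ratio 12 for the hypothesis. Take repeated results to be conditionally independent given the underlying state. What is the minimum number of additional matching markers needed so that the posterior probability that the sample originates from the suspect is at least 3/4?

2

Prior odds = 0.135/0.865 = 27/173.
Combined Bayes factor of the evidence already in hand = 6 × (1/6) = 1.
Odds after that evidence = (27/173) × 1 = 27/173.
Target odds = 0.75/0.25 = 3.
Need 12ⁿ ≥ 3 ÷ (27/173) = 173/9.
12¹ = 12 falls short of 173/9 but 12² = 144 reaches it, so n = 2.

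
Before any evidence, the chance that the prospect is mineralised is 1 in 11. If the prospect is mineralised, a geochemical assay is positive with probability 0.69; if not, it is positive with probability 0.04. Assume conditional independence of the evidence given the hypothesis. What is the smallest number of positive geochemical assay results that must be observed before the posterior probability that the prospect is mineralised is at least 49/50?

Prior odds: (1/11) ÷ (10/11) = 0.1.
Likelihood ratio of a positive = 0.69/0.04 = 17.25.
Target odds: 0.98 ÷ 0.02 = 49.
Need 0.1 × 17.25ⁿ ≥ 49, i.e. 17.25ⁿ ≥ 490.
17.25² = 297.5625 falls short of 490 but 17.25³ = 5132.953125 reaches it, so n = 3.

3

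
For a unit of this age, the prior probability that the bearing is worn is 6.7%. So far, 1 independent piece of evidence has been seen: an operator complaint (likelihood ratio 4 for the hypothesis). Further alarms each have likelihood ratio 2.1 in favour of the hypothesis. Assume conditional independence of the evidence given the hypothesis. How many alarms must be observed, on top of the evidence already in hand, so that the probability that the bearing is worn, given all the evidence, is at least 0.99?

Prior odds = 0.067/0.933 = 67/933.
Bayes factor of the evidence already in hand = 4.
Odds after that evidence = (67/933) × 4 = 268/933.
Target odds = 0.99/0.01 = 99.
Need 2.1ⁿ ≥ 99 ÷ (268/933) = 92367/268.
2.1⁷ ≈180.109 falls short of 92367/268 but 2.1⁸ ≈378.229 reaches it, so n = 8.

8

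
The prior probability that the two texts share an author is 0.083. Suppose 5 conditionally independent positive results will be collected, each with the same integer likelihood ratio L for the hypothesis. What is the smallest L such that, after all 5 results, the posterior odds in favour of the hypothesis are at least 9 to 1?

3

Prior odds = 0.083/0.917 = 83/917.
Target odds = 9.
Need L⁵ ≥ 9 ÷ (83/917) = 8253/83.
2⁵ = 32 < 8253/83 ≤ 243 = 3⁵, so L = 3.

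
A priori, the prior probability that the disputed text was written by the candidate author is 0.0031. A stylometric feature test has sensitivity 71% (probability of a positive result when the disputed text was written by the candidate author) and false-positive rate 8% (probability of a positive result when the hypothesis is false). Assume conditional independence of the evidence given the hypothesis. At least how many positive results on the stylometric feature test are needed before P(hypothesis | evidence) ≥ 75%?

Prior odds: 0.0031 ÷ 0.9969 = 31/9969.
Likelihood ratio of a positive result = 0.71/0.08 = 8.875.
Target posterior odds = 0.75/0.25 = 3.
Require 8.875ⁿ ≥ 3 ÷ (31/9969) = 29907/31.
8.875³ = 357911/512 falls short of 29907/31 but 8.875⁴ = 25411681/4096 reaches it, so n = 4.

4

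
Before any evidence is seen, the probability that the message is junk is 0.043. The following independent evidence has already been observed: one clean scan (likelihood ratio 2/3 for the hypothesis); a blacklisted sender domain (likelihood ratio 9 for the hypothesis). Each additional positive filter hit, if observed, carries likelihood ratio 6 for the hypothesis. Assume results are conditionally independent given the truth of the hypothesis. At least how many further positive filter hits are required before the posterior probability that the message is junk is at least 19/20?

Prior odds = 0.043/0.957 = 43/957.
Combined Bayes factor of the evidence already in hand = (2/3) × 9 = 6.
Odds after that evidence = (43/957) × 6 = 86/319.
Target odds = 0.95/0.05 = 19.
Need 6ⁿ ≥ 19 ÷ (86/319) = 6061/86.
6² = 36 falls short of 6061/86 but 6³ = 216 reaches it, so n = 3.

3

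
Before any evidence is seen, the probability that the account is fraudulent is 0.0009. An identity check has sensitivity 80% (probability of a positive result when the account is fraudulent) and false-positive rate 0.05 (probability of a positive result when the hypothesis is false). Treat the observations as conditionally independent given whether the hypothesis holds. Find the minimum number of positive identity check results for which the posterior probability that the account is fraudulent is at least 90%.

4

Prior odds = 0.0009/0.9991 = 9/9991.
Likelihood ratio of a positive result = 0.8/0.05 = 16.
Target posterior odds = 0.9/0.1 = 9.
Need (9/9991) × 16ⁿ ≥ 9, i.e. 16ⁿ ≥ 9991.
16³ = 4096 falls short of 9991 but 16⁴ = 65536 reaches it, so n = 4.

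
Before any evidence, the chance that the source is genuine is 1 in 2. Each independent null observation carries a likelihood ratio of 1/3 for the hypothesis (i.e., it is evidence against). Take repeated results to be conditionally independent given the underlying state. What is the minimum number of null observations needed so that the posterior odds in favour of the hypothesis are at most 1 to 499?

Prior odds = 0.5/0.5 = 1.
Likelihood ratio per null observation = 1/3.
Target odds = 1/499.
Need 1 × (1/3)ⁿ ≤ 1/499, i.e. (1/3)ⁿ ≤ 1/499.
(1/3)⁵ = 1/243 is still above 1/499 but (1/3)⁶ = 1/729 is at or below it, so n = 6.

6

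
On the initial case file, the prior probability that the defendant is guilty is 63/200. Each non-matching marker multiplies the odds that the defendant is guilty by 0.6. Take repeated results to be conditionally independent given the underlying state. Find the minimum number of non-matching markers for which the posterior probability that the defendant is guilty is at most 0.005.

Prior odds: 0.315 ÷ 0.685 = 63/137.
Likelihood ratio per non-matching marker = 0.6.
Target odds: 0.005 ÷ 0.995 = 1/199.
Need (63/137) × 0.6ⁿ ≤ 1/199, i.e. 0.6ⁿ ≤ 137/12537.
0.6⁸ = 6561/390625 is still above 137/12537 but 0.6⁹ = 19683/1953125 is at or below it, so n = 9.

9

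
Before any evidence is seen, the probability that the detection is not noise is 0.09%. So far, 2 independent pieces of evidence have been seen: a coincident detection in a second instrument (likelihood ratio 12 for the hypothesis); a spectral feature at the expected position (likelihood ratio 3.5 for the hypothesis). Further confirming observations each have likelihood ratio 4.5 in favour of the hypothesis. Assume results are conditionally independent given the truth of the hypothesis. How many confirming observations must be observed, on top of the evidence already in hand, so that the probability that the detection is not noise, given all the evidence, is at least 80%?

4

Prior odds = 0.0009/0.9991 = 9/9991.
Combined Bayes factor of the evidence already in hand = 12 × 3.5 = 42.
Odds after that evidence = (9/9991) × 42 = 378/9991.
Target odds = 0.8/0.2 = 4.
Need 4.5ⁿ ≥ 4 ÷ (378/9991) = 19982/189.
4.5³ = 91.125 falls short of 19982/189 but 4.5⁴ = 410.0625 reaches it, so n = 4.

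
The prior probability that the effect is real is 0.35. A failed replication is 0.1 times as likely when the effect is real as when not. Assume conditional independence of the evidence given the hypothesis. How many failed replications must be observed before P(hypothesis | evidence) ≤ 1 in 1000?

Prior odds: 0.35 ÷ 0.65 = 7/13.
Likelihood ratio per failed replication = 0.1.
Target posterior odds = 0.001/0.999 = 1/999.
Need (7/13) × 0.1ⁿ ≤ 1/999, i.e. 0.1ⁿ ≤ 13/6993.
0.1² = 0.01 is still above 13/6993 but 0.1³ = 0.001 is at or below it, so n = 3.

3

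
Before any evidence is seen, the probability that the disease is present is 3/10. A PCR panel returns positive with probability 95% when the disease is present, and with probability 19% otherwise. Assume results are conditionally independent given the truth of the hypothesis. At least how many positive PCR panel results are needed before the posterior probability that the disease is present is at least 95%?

Prior odds: 0.3 ÷ 0.7 = 3/7.
Likelihood ratio of a positive result = 0.95/0.19 = 5.
Target odds: 0.95 ÷ 0.05 = 19.
Need (3/7) × 5ⁿ ≥ 19, i.e. 5ⁿ ≥ 133/3.
5² = 25 falls short of 133/3 but 5³ = 125 reaches it, so n = 3.

3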